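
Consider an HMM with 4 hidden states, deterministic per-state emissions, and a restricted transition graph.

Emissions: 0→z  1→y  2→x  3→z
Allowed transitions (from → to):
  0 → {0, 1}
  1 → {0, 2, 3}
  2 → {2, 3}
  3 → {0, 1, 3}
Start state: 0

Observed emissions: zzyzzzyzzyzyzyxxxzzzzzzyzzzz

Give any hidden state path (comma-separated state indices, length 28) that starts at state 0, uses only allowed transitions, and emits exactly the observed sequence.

  [0] z  {0,3}  => 0  start
  [1] z  {0,3}  => 0  0->0 ok
  [2] y  {1}  => 1  0->1 ok
  [3] z  {0,3}  => 3  1->3 ok
  [4] z  {0,3}  => 3  3->3 ok
  [5] z  {0,3}  => 3  3->3 ok
  [6] y  {1}  => 1  3->1 ok
  [7] z  {0,3}  => 3  1->3 ok
  [8] z  {0,3}  => 0  3->0 ok
  [9] y  {1}  => 1  0->1 ok
  [10] z  {0,3}  => 3  1->3 ok
  [11] y  {1}  => 1  3->1 ok
  [12] z  {0,3}  => 3  1->3 ok
  [13] y  {1}  => 1  3->1 ok
  [14] x  {2}  => 2  1->2 ok
  [15] x  {2}  => 2  2->2 ok
  [16] x  {2}  => 2  2->2 ok
  [17] z  {0,3}  => 3  2->3 ok
  [18] z  {0,3}  => 3  3->3 ok
  [19] z  {0,3}  => 3  3->3 ok
  [20] z  {0,3}  => 3  3->3 ok
  [21] z  {0,3}  => 3  3->3 ok
  [22] z  {0,3}  => 3  3->3 ok
  [23] y  {1}  => 1  3->1 ok
  [24] z  {0,3}  => 3  1->3 ok
  [25] z  {0,3}  => 0  3->0 ok
  [26] z  {0,3}  => 0  0->0 ok
  [27] z  {0,3}  => 0  0->0 ok

0,0,1,3,3,3,1,3,0,1,3,1,3,1,2,2,2,3,3,3,3,3,3,1,3,0,0,0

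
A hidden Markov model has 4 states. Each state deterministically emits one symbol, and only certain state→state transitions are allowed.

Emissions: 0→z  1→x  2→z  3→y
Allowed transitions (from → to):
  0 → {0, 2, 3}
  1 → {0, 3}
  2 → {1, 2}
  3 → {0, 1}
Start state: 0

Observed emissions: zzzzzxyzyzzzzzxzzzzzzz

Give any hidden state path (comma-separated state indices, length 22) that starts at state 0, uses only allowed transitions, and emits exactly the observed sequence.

0,0,0,2,2,1,3,0,3,0,0,2,2,2,1,0,0,0,0,2,2,2

  0: obs=z cand={0,2} pick 0 [start]
  1: obs=z cand={0,2} pick 0 [0->0 ok]
  2: obs=z cand={0,2} pick 0 [0->0 ok]
  3: obs=z cand={0,2} pick 2 [0->2 ok]
  4: obs=z cand={0,2} pick 2 [2->2 ok]
  5: obs=x cand={1} pick 1 [2->1 ok]
  6: obs=y cand={3} pick 3 [1->3 ok]
  7: obs=z cand={0,2} pick 0 [3->0 ok]
  8: obs=y cand={3} pick 3 [0->3 ok]
  9: obs=z cand={0,2} pick 0 [3->0 ok]
  10: obs=z cand={0,2} pick 0 [0->0 ok]
  11: obs=z cand={0,2} pick 2 [0->2 ok]
  12: obs=z cand={0,2} pick 2 [2->2 ok]
  13: obs=z cand={0,2} pick 2 [2->2 ok]
  14: obs=x cand={1} pick 1 [2->1 ok]
  15: obs=z cand={0,2} pick 0 [1->0 ok]
  16: obs=z cand={0,2} pick 0 [0->0 ok]
  17: obs=z cand={0,2} pick 0 [0->0 ok]
  18: obs=z cand={0,2} pick 0 [0->0 ok]
  19: obs=z cand={0,2} pick 2 [0->2 ok]
  20: obs=z cand={0,2} pick 2 [2->2 ok]
  21: obs=z cand={0,2} pick 2 [2->2 ok]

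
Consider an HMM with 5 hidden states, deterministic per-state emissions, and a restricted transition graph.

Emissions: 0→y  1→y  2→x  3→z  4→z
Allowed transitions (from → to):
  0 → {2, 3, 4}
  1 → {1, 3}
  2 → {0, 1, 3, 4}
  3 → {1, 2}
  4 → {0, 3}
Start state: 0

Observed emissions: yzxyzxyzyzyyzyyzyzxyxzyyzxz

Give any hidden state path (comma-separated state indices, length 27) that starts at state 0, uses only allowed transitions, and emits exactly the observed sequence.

0,3,2,0,3,2,0,4,0,3,1,1,3,1,1,3,1,3,2,0,2,3,1,1,3,2,4

  pos 0: y in {0,1}, choose 0; start
  pos 1: z in {3,4}, choose 3; 0->3 ok
  pos 2: x in {2}, choose 2; 3->2 ok
  pos 3: y in {0,1}, choose 0; 2->0 ok
  pos 4: z in {3,4}, choose 3; 0->3 ok
  pos 5: x in {2}, choose 2; 3->2 ok
  pos 6: y in {0,1}, choose 0; 2->0 ok
  pos 7: z in {3,4}, choose 4; 0->4 ok
  pos 8: y in {0,1}, choose 0; 4->0 ok
  pos 9: z in {3,4}, choose 3; 0->3 ok
  pos 10: y in {0,1}, choose 1; 3->1 ok
  pos 11: y in {0,1}, choose 1; 1->1 ok
  pos 12: z in {3,4}, choose 3; 1->3 ok
  pos 13: y in {0,1}, choose 1; 3->1 ok
  pos 14: y in {0,1}, choose 1; 1->1 ok
  pos 15: z in {3,4}, choose 3; 1->3 ok
  pos 16: y in {0,1}, choose 1; 3->1 ok
  pos 17: z in {3,4}, choose 3; 1->3 ok
  pos 18: x in {2}, choose 2; 3->2 ok
  pos 19: y in {0,1}, choose 0; 2->0 ok
  pos 20: x in {2}, choose 2; 0->2 ok
  pos 21: z in {3,4}, choose 3; 2->3 ok
  pos 22: y in {0,1}, choose 1; 3->1 ok
  pos 23: y in {0,1}, choose 1; 1->1 ok
  pos 24: z in {3,4}, choose 3; 1->3 ok
  pos 25: x in {2}, choose 2; 3->2 ok
  pos 26: z in {3,4}, choose 4; 2->4 ok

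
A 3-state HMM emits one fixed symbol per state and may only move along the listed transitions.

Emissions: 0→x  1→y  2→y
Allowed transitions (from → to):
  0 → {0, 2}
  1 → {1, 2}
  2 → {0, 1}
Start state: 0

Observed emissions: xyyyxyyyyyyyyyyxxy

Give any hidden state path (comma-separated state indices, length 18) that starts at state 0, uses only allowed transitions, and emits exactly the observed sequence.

0,2,1,2,0,2,1,2,1,1,2,1,2,1,2,0,0,2

  0: obs=x cand={0} pick 0 [start]
  1: obs=y cand={1,2} pick 2 [0->2 ok]
  2: obs=y cand={1,2} pick 1 [2->1 ok]
  3: obs=y cand={1,2} pick 2 [1->2 ok]
  4: obs=x cand={0} pick 0 [2->0 ok]
  5: obs=y cand={1,2} pick 2 [0->2 ok]
  6: obs=y cand={1,2} pick 1 [2->1 ok]
  7: obs=y cand={1,2} pick 2 [1->2 ok]
  8: obs=y cand={1,2} pick 1 [2->1 ok]
  9: obs=y cand={1,2} pick 1 [1->1 ok]
  10: obs=y cand={1,2} pick 2 [1->2 ok]
  11: obs=y cand={1,2} pick 1 [2->1 ok]
  12: obs=y cand={1,2} pick 2 [1->2 ok]
  13: obs=y cand={1,2} pick 1 [2->1 ok]
  14: obs=y cand={1,2} pick 2 [1->2 ok]
  15: obs=x cand={0} pick 0 [2->0 ok]
  16: obs=x cand={0} pick 0 [0->0 ok]
  17: obs=y cand={1,2} pick 2 [0->2 ok]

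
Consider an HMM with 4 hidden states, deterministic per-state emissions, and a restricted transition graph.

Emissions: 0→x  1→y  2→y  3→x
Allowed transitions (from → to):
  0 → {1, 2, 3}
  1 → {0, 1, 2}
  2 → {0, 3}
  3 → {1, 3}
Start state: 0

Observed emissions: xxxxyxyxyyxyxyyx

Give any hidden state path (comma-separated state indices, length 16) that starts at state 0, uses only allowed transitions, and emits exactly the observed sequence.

  t0 'x' -> {0,3}, take 0 (start)
  t1 'x' -> {0,3}, take 3 (0->3 ok)
  t2 'x' -> {0,3}, take 3 (3->3 ok)
  t3 'x' -> {0,3}, take 3 (3->3 ok)
  t4 'y' -> {1,2}, take 1 (3->1 ok)
  t5 'x' -> {0,3}, take 0 (1->0 ok)
  t6 'y' -> {1,2}, take 1 (0->1 ok)
  t7 'x' -> {0,3}, take 0 (1->0 ok)
  t8 'y' -> {1,2}, take 1 (0->1 ok)
  t9 'y' -> {1,2}, take 2 (1->2 ok)
  t10 'x' -> {0,3}, take 0 (2->0 ok)
  t11 'y' -> {1,2}, take 2 (0->2 ok)
  t12 'x' -> {0,3}, take 0 (2->0 ok)
  t13 'y' -> {1,2}, take 1 (0->1 ok)
  t14 'y' -> {1,2}, take 2 (1->2 ok)
  t15 'x' -> {0,3}, take 3 (2->3 ok)

0,3,3,3,1,0,1,0,1,2,0,2,0,1,2,3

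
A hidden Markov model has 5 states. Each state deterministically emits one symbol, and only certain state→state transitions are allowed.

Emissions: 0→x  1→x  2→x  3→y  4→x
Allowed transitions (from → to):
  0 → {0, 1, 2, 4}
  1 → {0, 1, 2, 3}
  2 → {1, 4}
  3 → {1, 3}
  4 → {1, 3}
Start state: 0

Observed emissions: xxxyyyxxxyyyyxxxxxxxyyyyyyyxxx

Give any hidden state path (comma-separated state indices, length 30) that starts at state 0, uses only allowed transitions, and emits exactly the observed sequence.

0,0,4,3,3,3,1,2,4,3,3,3,3,1,2,1,1,0,2,4,3,3,3,3,3,3,3,1,2,4

  pos 0: x in {0,1,2,4}, choose 0; start
  pos 1: x in {0,1,2,4}, choose 0; 0->0 ok
  pos 2: x in {0,1,2,4}, choose 4; 0->4 ok
  pos 3: y in {3}, choose 3; 4->3 ok
  pos 4: y in {3}, choose 3; 3->3 ok
  pos 5: y in {3}, choose 3; 3->3 ok
  pos 6: x in {0,1,2,4}, choose 1; 3->1 ok
  pos 7: x in {0,1,2,4}, choose 2; 1->2 ok
  pos 8: x in {0,1,2,4}, choose 4; 2->4 ok
  pos 9: y in {3}, choose 3; 4->3 ok
  pos 10: y in {3}, choose 3; 3->3 ok
  pos 11: y in {3}, choose 3; 3->3 ok
  pos 12: y in {3}, choose 3; 3->3 ok
  pos 13: x in {0,1,2,4}, choose 1; 3->1 ok
  pos 14: x in {0,1,2,4}, choose 2; 1->2 ok
  pos 15: x in {0,1,2,4}, choose 1; 2->1 ok
  pos 16: x in {0,1,2,4}, choose 1; 1->1 ok
  pos 17: x in {0,1,2,4}, choose 0; 1->0 ok
  pos 18: x in {0,1,2,4}, choose 2; 0->2 ok
  pos 19: x in {0,1,2,4}, choose 4; 2->4 ok
  pos 20: y in {3}, choose 3; 4->3 ok
  pos 21: y in {3}, choose 3; 3->3 ok
  pos 22: y in {3}, choose 3; 3->3 ok
  pos 23: y in {3}, choose 3; 3->3 ok
  pos 24: y in {3}, choose 3; 3->3 ok
  pos 25: y in {3}, choose 3; 3->3 ok
  pos 26: y in {3}, choose 3; 3->3 ok
  pos 27: x in {0,1,2,4}, choose 1; 3->1 ok
  pos 28: x in {0,1,2,4}, choose 2; 1->2 ok
  pos 29: x in {0,1,2,4}, choose 4; 2->4 ok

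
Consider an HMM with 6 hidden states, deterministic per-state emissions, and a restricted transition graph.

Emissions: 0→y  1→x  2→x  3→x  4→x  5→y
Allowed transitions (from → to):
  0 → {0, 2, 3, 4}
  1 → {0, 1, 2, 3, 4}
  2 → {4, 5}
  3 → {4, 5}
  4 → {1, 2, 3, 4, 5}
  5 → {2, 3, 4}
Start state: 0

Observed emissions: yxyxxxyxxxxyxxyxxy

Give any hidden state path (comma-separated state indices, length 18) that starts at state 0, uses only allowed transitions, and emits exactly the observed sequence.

  t0 'y' -> {0,5}, take 0 (start)
  t1 'x' -> {1,2,3,4}, take 3 (0->3 ok)
  t2 'y' -> {0,5}, take 5 (3->5 ok)
  t3 'x' -> {1,2,3,4}, take 2 (5->2 ok)
  t4 'x' -> {1,2,3,4}, take 4 (2->4 ok)
  t5 'x' -> {1,2,3,4}, take 4 (4->4 ok)
  t6 'y' -> {0,5}, take 5 (4->5 ok)
  t7 'x' -> {1,2,3,4}, take 4 (5->4 ok)
  t8 'x' -> {1,2,3,4}, take 1 (4->1 ok)
  t9 'x' -> {1,2,3,4}, take 4 (1->4 ok)
  t10 'x' -> {1,2,3,4}, take 2 (4->2 ok)
  t11 'y' -> {0,5}, take 5 (2->5 ok)
  t12 'x' -> {1,2,3,4}, take 4 (5->4 ok)
  t13 'x' -> {1,2,3,4}, take 2 (4->2 ok)
  t14 'y' -> {0,5}, take 5 (2->5 ok)
  t15 'x' -> {1,2,3,4}, take 2 (5->2 ok)
  t16 'x' -> {1,2,3,4}, take 4 (2->4 ok)
  t17 'y' -> {0,5}, take 5 (4->5 ok)

0,3,5,2,4,4,5,4,1,4,2,5,4,2,5,2,4,5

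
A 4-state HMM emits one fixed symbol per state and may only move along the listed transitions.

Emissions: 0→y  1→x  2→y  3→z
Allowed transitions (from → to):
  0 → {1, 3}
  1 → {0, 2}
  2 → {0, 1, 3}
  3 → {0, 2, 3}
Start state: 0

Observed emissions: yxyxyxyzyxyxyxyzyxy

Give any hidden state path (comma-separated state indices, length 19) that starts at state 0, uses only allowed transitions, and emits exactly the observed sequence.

0,1,0,1,0,1,2,3,0,1,2,1,2,1,2,3,2,1,2

  pos 0: y in {0,2}, choose 0; start
  pos 1: x in {1}, choose 1; 0->1 ok
  pos 2: y in {0,2}, choose 0; 1->0 ok
  pos 3: x in {1}, choose 1; 0->1 ok
  pos 4: y in {0,2}, choose 0; 1->0 ok
  pos 5: x in {1}, choose 1; 0->1 ok
  pos 6: y in {0,2}, choose 2; 1->2 ok
  pos 7: z in {3}, choose 3; 2->3 ok
  pos 8: y in {0,2}, choose 0; 3->0 ok
  pos 9: x in {1}, choose 1; 0->1 ok
  pos 10: y in {0,2}, choose 2; 1->2 ok
  pos 11: x in {1}, choose 1; 2->1 ok
  pos 12: y in {0,2}, choose 2; 1->2 ok
  pos 13: x in {1}, choose 1; 2->1 ok
  pos 14: y in {0,2}, choose 2; 1->2 ok
  pos 15: z in {3}, choose 3; 2->3 ok
  pos 16: y in {0,2}, choose 2; 3->2 ok
  pos 17: x in {1}, choose 1; 2->1 ok
  pos 18: y in {0,2}, choose 2; 1->2 ok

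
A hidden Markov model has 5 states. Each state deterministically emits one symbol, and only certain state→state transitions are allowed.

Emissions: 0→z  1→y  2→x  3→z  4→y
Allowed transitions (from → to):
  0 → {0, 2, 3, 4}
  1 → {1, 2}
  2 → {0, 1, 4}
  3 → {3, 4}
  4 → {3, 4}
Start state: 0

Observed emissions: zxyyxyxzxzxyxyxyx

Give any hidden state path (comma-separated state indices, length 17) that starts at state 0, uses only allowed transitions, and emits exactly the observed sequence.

0,2,1,1,2,1,2,0,2,0,2,1,2,1,2,1,2

  [0] z  {0,3}  => 0  start
  [1] x  {2}  => 2  0->2 ok
  [2] y  {1,4}  => 1  2->1 ok
  [3] y  {1,4}  => 1  1->1 ok
  [4] x  {2}  => 2  1->2 ok
  [5] y  {1,4}  => 1  2->1 ok
  [6] x  {2}  => 2  1->2 ok
  [7] z  {0,3}  => 0  2->0 ok
  [8] x  {2}  => 2  0->2 ok
  [9] z  {0,3}  => 0  2->0 ok
  [10] x  {2}  => 2  0->2 ok
  [11] y  {1,4}  => 1  2->1 ok
  [12] x  {2}  => 2  1->2 ok
  [13] y  {1,4}  => 1  2->1 ok
  [14] x  {2}  => 2  1->2 ok
  [15] y  {1,4}  => 1  2->1 ok
  [16] x  {2}  => 2  1->2 ok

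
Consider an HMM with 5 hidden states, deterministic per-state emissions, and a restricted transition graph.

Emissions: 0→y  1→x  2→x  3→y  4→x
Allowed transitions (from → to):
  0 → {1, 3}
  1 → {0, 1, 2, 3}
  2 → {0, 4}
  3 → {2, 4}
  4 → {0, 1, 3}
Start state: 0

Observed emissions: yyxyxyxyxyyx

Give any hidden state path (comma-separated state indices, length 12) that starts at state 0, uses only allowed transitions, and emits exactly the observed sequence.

0,3,2,0,1,3,4,0,1,0,3,2

  pos 0: y in {0,3}, choose 0; start
  pos 1: y in {0,3}, choose 3; 0->3 ok
  pos 2: x in {1,2,4}, choose 2; 3->2 ok
  pos 3: y in {0,3}, choose 0; 2->0 ok
  pos 4: x in {1,2,4}, choose 1; 0->1 ok
  pos 5: y in {0,3}, choose 3; 1->3 ok
  pos 6: x in {1,2,4}, choose 4; 3->4 ok
  pos 7: y in {0,3}, choose 0; 4->0 ok
  pos 8: x in {1,2,4}, choose 1; 0->1 ok
  pos 9: y in {0,3}, choose 0; 1->0 ok
  pos 10: y in {0,3}, choose 3; 0->3 ok
  pos 11: x in {1,2,4}, choose 2; 3->2 ok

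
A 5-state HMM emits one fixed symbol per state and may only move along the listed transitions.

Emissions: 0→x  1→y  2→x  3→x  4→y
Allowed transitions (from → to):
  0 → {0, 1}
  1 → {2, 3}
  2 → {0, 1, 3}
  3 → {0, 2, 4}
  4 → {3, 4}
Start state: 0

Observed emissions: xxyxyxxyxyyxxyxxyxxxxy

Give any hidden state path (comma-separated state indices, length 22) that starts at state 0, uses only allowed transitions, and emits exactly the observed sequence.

  [0] x  {0,2,3}  => 0  start
  [1] x  {0,2,3}  => 0  0->0 ok
  [2] y  {1,4}  => 1  0->1 ok
  [3] x  {0,2,3}  => 3  1->3 ok
  [4] y  {1,4}  => 4  3->4 ok
  [5] x  {0,2,3}  => 3  4->3 ok
  [6] x  {0,2,3}  => 0  3->0 ok
  [7] y  {1,4}  => 1  0->1 ok
  [8] x  {0,2,3}  => 3  1->3 ok
  [9] y  {1,4}  => 4  3->4 ok
  [10] y  {1,4}  => 4  4->4 ok
  [11] x  {0,2,3}  => 3  4->3 ok
  [12] x  {0,2,3}  => 2  3->2 ok
  [13] y  {1,4}  => 1  2->1 ok
  [14] x  {0,2,3}  => 2  1->2 ok
  [15] x  {0,2,3}  => 0  2->0 ok
  [16] y  {1,4}  => 1  0->1 ok
  [17] x  {0,2,3}  => 2  1->2 ok
  [18] x  {0,2,3}  => 3  2->3 ok
  [19] x  {0,2,3}  => 0  3->0 ok
  [20] x  {0,2,3}  => 0  0->0 ok
  [21] y  {1,4}  => 1  0->1 ok

0,0,1,3,4,3,0,1,3,4,4,3,2,1,2,0,1,2,3,0,0,1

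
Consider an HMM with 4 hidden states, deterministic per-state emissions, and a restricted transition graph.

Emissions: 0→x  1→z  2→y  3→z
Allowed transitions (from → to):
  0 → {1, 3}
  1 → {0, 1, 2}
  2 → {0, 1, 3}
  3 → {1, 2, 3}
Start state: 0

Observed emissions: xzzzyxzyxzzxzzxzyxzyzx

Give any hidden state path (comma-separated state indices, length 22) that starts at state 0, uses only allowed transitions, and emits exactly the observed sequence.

0,3,1,1,2,0,3,2,0,3,1,0,3,1,0,1,2,0,1,2,1,0

  t0 'x' -> {0}, take 0 (start)
  t1 'z' -> {1,3}, take 3 (0->3 ok)
  t2 'z' -> {1,3}, take 1 (3->1 ok)
  t3 'z' -> {1,3}, take 1 (1->1 ok)
  t4 'y' -> {2}, take 2 (1->2 ok)
  t5 'x' -> {0}, take 0 (2->0 ok)
  t6 'z' -> {1,3}, take 3 (0->3 ok)
  t7 'y' -> {2}, take 2 (3->2 ok)
  t8 'x' -> {0}, take 0 (2->0 ok)
  t9 'z' -> {1,3}, take 3 (0->3 ok)
  t10 'z' -> {1,3}, take 1 (3->1 ok)
  t11 'x' -> {0}, take 0 (1->0 ok)
  t12 'z' -> {1,3}, take 3 (0->3 ok)
  t13 'z' -> {1,3}, take 1 (3->1 ok)
  t14 'x' -> {0}, take 0 (1->0 ok)
  t15 'z' -> {1,3}, take 1 (0->1 ok)
  t16 'y' -> {2}, take 2 (1->2 ok)
  t17 'x' -> {0}, take 0 (2->0 ok)
  t18 'z' -> {1,3}, take 1 (0->1 ok)
  t19 'y' -> {2}, take 2 (1->2 ok)
  t20 'z' -> {1,3}, take 1 (2->1 ok)
  t21 'x' -> {0}, take 0 (1->0 ok)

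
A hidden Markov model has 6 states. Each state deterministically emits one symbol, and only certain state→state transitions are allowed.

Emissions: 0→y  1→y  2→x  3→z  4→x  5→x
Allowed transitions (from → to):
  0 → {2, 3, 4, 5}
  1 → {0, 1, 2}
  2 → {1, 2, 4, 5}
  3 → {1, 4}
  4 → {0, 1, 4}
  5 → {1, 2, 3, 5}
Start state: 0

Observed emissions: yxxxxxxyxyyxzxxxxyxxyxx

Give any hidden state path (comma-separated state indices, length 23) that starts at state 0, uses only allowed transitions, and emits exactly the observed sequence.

  [0] y  {0,1}  => 0  start
  [1] x  {2,4,5}  => 5  0->5 ok
  [2] x  {2,4,5}  => 2  5->2 ok
  [3] x  {2,4,5}  => 5  2->5 ok
  [4] x  {2,4,5}  => 5  5->5 ok
  [5] x  {2,4,5}  => 2  5->2 ok
  [6] x  {2,4,5}  => 4  2->4 ok
  [7] y  {0,1}  => 0  4->0 ok
  [8] x  {2,4,5}  => 4  0->4 ok
  [9] y  {0,1}  => 1  4->1 ok
  [10] y  {0,1}  => 0  1->0 ok
  [11] x  {2,4,5}  => 5  0->5 ok
  [12] z  {3}  => 3  5->3 ok
  [13] x  {2,4,5}  => 4  3->4 ok
  [14] x  {2,4,5}  => 4  4->4 ok
  [15] x  {2,4,5}  => 4  4->4 ok
  [16] x  {2,4,5}  => 4  4->4 ok
  [17] y  {0,1}  => 0  4->0 ok
  [18] x  {2,4,5}  => 2  0->2 ok
  [19] x  {2,4,5}  => 4  2->4 ok
  [20] y  {0,1}  => 0  4->0 ok
  [21] x  {2,4,5}  => 2  0->2 ok
  [22] x  {2,4,5}  => 2  2->2 ok

0,5,2,5,5,2,4,0,4,1,0,5,3,4,4,4,4,0,2,4,0,2,2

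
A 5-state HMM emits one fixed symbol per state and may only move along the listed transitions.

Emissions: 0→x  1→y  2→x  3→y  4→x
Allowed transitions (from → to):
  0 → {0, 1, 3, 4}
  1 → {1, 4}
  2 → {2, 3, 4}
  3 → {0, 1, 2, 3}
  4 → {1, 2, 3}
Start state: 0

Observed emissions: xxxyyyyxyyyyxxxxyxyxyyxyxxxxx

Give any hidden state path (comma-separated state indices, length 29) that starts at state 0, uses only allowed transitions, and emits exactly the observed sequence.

  pos 0: x in {0,2,4}, choose 0; start
  pos 1: x in {0,2,4}, choose 0; 0->0 ok
  pos 2: x in {0,2,4}, choose 0; 0->0 ok
  pos 3: y in {1,3}, choose 1; 0->1 ok
  pos 4: y in {1,3}, choose 1; 1->1 ok
  pos 5: y in {1,3}, choose 1; 1->1 ok
  pos 6: y in {1,3}, choose 1; 1->1 ok
  pos 7: x in {0,2,4}, choose 4; 1->4 ok
  pos 8: y in {1,3}, choose 1; 4->1 ok
  pos 9: y in {1,3}, choose 1; 1->1 ok
  pos 10: y in {1,3}, choose 1; 1->1 ok
  pos 11: y in {1,3}, choose 1; 1->1 ok
  pos 12: x in {0,2,4}, choose 4; 1->4 ok
  pos 13: x in {0,2,4}, choose 2; 4->2 ok
  pos 14: x in {0,2,4}, choose 2; 2->2 ok
  pos 15: x in {0,2,4}, choose 4; 2->4 ok
  pos 16: y in {1,3}, choose 1; 4->1 ok
  pos 17: x in {0,2,4}, choose 4; 1->4 ok
  pos 18: y in {1,3}, choose 1; 4->1 ok
  pos 19: x in {0,2,4}, choose 4; 1->4 ok
  pos 20: y in {1,3}, choose 1; 4->1 ok
  pos 21: y in {1,3}, choose 1; 1->1 ok
  pos 22: x in {0,2,4}, choose 4; 1->4 ok
  pos 23: y in {1,3}, choose 3; 4->3 ok
  pos 24: x in {0,2,4}, choose 0; 3->0 ok
  pos 25: x in {0,2,4}, choose 4; 0->4 ok
  pos 26: x in {0,2,4}, choose 2; 4->2 ok
  pos 27: x in {0,2,4}, choose 4; 2->4 ok
  pos 28: x in {0,2,4}, choose 2; 4->2 ok

0,0,0,1,1,1,1,4,1,1,1,1,4,2,2,4,1,4,1,4,1,1,4,3,0,4,2,4,2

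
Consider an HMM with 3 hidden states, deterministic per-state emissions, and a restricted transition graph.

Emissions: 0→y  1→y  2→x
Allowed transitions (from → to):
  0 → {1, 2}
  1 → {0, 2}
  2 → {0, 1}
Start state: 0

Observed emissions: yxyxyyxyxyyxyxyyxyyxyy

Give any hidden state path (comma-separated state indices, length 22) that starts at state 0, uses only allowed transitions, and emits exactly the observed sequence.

  [0] y  {0,1}  => 0  start
  [1] x  {2}  => 2  0->2 ok
  [2] y  {0,1}  => 0  2->0 ok
  [3] x  {2}  => 2  0->2 ok
  [4] y  {0,1}  => 0  2->0 ok
  [5] y  {0,1}  => 1  0->1 ok
  [6] x  {2}  => 2  1->2 ok
  [7] y  {0,1}  => 0  2->0 ok
  [8] x  {2}  => 2  0->2 ok
  [9] y  {0,1}  => 0  2->0 ok
  [10] y  {0,1}  => 1  0->1 ok
  [11] x  {2}  => 2  1->2 ok
  [12] y  {0,1}  => 0  2->0 ok
  [13] x  {2}  => 2  0->2 ok
  [14] y  {0,1}  => 1  2->1 ok
  [15] y  {0,1}  => 0  1->0 ok
  [16] x  {2}  => 2  0->2 ok
  [17] y  {0,1}  => 0  2->0 ok
  [18] y  {0,1}  => 1  0->1 ok
  [19] x  {2}  => 2  1->2 ok
  [20] y  {0,1}  => 0  2->0 ok
  [21] y  {0,1}  => 1  0->1 ok

0,2,0,2,0,1,2,0,2,0,1,2,0,2,1,0,2,0,1,2,0,1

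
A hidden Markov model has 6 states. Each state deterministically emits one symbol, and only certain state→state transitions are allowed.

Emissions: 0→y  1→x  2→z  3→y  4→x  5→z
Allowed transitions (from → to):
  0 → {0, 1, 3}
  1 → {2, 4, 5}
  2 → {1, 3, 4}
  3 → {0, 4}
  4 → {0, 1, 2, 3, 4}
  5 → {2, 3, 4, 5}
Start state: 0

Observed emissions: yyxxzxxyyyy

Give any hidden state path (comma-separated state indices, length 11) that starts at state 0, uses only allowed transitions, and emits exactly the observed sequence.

  [0] y  {0,3}  => 0  start
  [1] y  {0,3}  => 0  0->0 ok
  [2] x  {1,4}  => 1  0->1 ok
  [3] x  {1,4}  => 4  1->4 ok
  [4] z  {2,5}  => 2  4->2 ok
  [5] x  {1,4}  => 1  2->1 ok
  [6] x  {1,4}  => 4  1->4 ok
  [7] y  {0,3}  => 0  4->0 ok
  [8] y  {0,3}  => 3  0->3 ok
  [9] y  {0,3}  => 0  3->0 ok
  [10] y  {0,3}  => 3  0->3 ok

0,0,1,4,2,1,4,0,3,0,3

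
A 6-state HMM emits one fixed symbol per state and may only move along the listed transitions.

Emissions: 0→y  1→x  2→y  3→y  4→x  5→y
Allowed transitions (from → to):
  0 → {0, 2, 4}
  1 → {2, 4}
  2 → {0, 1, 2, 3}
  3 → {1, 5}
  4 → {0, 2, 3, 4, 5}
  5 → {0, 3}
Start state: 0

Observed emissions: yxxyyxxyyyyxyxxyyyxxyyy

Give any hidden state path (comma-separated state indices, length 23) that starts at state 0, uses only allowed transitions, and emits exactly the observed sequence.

  pos 0: y in {0,2,3,5}, choose 0; start
  pos 1: x in {1,4}, choose 4; 0->4 ok
  pos 2: x in {1,4}, choose 4; 4->4 ok
  pos 3: y in {0,2,3,5}, choose 0; 4->0 ok
  pos 4: y in {0,2,3,5}, choose 2; 0->2 ok
  pos 5: x in {1,4}, choose 1; 2->1 ok
  pos 6: x in {1,4}, choose 4; 1->4 ok
  pos 7: y in {0,2,3,5}, choose 3; 4->3 ok
  pos 8: y in {0,2,3,5}, choose 5; 3->5 ok
  pos 9: y in {0,2,3,5}, choose 0; 5->0 ok
  pos 10: y in {0,2,3,5}, choose 2; 0->2 ok
  pos 11: x in {1,4}, choose 1; 2->1 ok
  pos 12: y in {0,2,3,5}, choose 2; 1->2 ok
  pos 13: x in {1,4}, choose 1; 2->1 ok
  pos 14: x in {1,4}, choose 4; 1->4 ok
  pos 15: y in {0,2,3,5}, choose 2; 4->2 ok
  pos 16: y in {0,2,3,5}, choose 2; 2->2 ok
  pos 17: y in {0,2,3,5}, choose 3; 2->3 ok
  pos 18: x in {1,4}, choose 1; 3->1 ok
  pos 19: x in {1,4}, choose 4; 1->4 ok
  pos 20: y in {0,2,3,5}, choose 3; 4->3 ok
  pos 21: y in {0,2,3,5}, choose 5; 3->5 ok
  pos 22: y in {0,2,3,5}, choose 0; 5->0 ok

0,4,4,0,2,1,4,3,5,0,2,1,2,1,4,2,2,3,1,4,3,5,0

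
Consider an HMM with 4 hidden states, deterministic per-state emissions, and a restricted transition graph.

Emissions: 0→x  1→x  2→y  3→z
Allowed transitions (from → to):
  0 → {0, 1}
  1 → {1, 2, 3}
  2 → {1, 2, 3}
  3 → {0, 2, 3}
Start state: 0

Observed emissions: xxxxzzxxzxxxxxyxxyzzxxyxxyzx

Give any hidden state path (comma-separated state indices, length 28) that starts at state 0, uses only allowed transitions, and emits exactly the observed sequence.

0,0,0,1,3,3,0,1,3,0,0,0,0,1,2,1,1,2,3,3,0,1,2,1,1,2,3,0

  t0 'x' -> {0,1}, take 0 (start)
  t1 'x' -> {0,1}, take 0 (0->0 ok)
  t2 'x' -> {0,1}, take 0 (0->0 ok)
  t3 'x' -> {0,1}, take 1 (0->1 ok)
  t4 'z' -> {3}, take 3 (1->3 ok)
  t5 'z' -> {3}, take 3 (3->3 ok)
  t6 'x' -> {0,1}, take 0 (3->0 ok)
  t7 'x' -> {0,1}, take 1 (0->1 ok)
  t8 'z' -> {3}, take 3 (1->3 ok)
  t9 'x' -> {0,1}, take 0 (3->0 ok)
  t10 'x' -> {0,1}, take 0 (0->0 ok)
  t11 'x' -> {0,1}, take 0 (0->0 ok)
  t12 'x' -> {0,1}, take 0 (0->0 ok)
  t13 'x' -> {0,1}, take 1 (0->1 ok)
  t14 'y' -> {2}, take 2 (1->2 ok)
  t15 'x' -> {0,1}, take 1 (2->1 ok)
  t16 'x' -> {0,1}, take 1 (1->1 ok)
  t17 'y' -> {2}, take 2 (1->2 ok)
  t18 'z' -> {3}, take 3 (2->3 ok)
  t19 'z' -> {3}, take 3 (3->3 ok)
  t20 'x' -> {0,1}, take 0 (3->0 ok)
  t21 'x' -> {0,1}, take 1 (0->1 ok)
  t22 'y' -> {2}, take 2 (1->2 ok)
  t23 'x' -> {0,1}, take 1 (2->1 ok)
  t24 'x' -> {0,1}, take 1 (1->1 ok)
  t25 'y' -> {2}, take 2 (1->2 ok)
  t26 'z' -> {3}, take 3 (2->3 ok)
  t27 'x' -> {0,1}, take 0 (3->0 ok)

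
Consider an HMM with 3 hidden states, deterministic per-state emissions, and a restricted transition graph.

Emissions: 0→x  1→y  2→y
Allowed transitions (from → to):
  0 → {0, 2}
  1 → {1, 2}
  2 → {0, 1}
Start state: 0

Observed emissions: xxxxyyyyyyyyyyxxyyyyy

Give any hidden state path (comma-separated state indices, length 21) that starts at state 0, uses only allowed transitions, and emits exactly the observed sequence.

  0: obs=x cand={0} pick 0 [start]
  1: obs=x cand={0} pick 0 [0->0 ok]
  2: obs=x cand={0} pick 0 [0->0 ok]
  3: obs=x cand={0} pick 0 [0->0 ok]
  4: obs=y cand={1,2} pick 2 [0->2 ok]
  5: obs=y cand={1,2} pick 1 [2->1 ok]
  6: obs=y cand={1,2} pick 1 [1->1 ok]
  7: obs=y cand={1,2} pick 2 [1->2 ok]
  8: obs=y cand={1,2} pick 1 [2->1 ok]
  9: obs=y cand={1,2} pick 2 [1->2 ok]
  10: obs=y cand={1,2} pick 1 [2->1 ok]
  11: obs=y cand={1,2} pick 2 [1->2 ok]
  12: obs=y cand={1,2} pick 1 [2->1 ok]
  13: obs=y cand={1,2} pick 2 [1->2 ok]
  14: obs=x cand={0} pick 0 [2->0 ok]
  15: obs=x cand={0} pick 0 [0->0 ok]
  16: obs=y cand={1,2} pick 2 [0->2 ok]
  17: obs=y cand={1,2} pick 1 [2->1 ok]
  18: obs=y cand={1,2} pick 1 [1->1 ok]
  19: obs=y cand={1,2} pick 1 [1->1 ok]
  20: obs=y cand={1,2} pick 1 [1->1 ok]

0,0,0,0,2,1,1,2,1,2,1,2,1,2,0,0,2,1,1,1,1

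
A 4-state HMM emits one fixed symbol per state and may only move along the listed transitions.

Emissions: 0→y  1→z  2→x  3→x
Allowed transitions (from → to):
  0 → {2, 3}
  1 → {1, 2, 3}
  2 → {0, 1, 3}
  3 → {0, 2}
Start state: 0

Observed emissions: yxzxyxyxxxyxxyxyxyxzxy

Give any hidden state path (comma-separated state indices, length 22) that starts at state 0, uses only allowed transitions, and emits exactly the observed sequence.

  pos 0: y in {0}, choose 0; start
  pos 1: x in {2,3}, choose 2; 0->2 ok
  pos 2: z in {1}, choose 1; 2->1 ok
  pos 3: x in {2,3}, choose 2; 1->2 ok
  pos 4: y in {0}, choose 0; 2->0 ok
  pos 5: x in {2,3}, choose 3; 0->3 ok
  pos 6: y in {0}, choose 0; 3->0 ok
  pos 7: x in {2,3}, choose 2; 0->2 ok
  pos 8: x in {2,3}, choose 3; 2->3 ok
  pos 9: x in {2,3}, choose 2; 3->2 ok
  pos 10: y in {0}, choose 0; 2->0 ok
  pos 11: x in {2,3}, choose 2; 0->2 ok
  pos 12: x in {2,3}, choose 3; 2->3 ok
  pos 13: y in {0}, choose 0; 3->0 ok
  pos 14: x in {2,3}, choose 3; 0->3 ok
  pos 15: y in {0}, choose 0; 3->0 ok
  pos 16: x in {2,3}, choose 2; 0->2 ok
  pos 17: y in {0}, choose 0; 2->0 ok
  pos 18: x in {2,3}, choose 2; 0->2 ok
  pos 19: z in {1}, choose 1; 2->1 ok
  pos 20: x in {2,3}, choose 2; 1->2 ok
  pos 21: y in {0}, choose 0; 2->0 ok

0,2,1,2,0,3,0,2,3,2,0,2,3,0,3,0,2,0,2,1,2,0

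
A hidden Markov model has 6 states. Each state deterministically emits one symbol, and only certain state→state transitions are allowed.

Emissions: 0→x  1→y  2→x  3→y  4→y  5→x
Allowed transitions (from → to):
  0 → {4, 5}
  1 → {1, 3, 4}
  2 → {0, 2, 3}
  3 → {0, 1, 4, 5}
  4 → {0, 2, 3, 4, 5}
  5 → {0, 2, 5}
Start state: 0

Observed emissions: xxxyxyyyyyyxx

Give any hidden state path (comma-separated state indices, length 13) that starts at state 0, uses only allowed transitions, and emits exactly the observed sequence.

0,5,0,4,2,3,1,3,1,3,4,2,0

  t0 'x' -> {0,2,5}, take 0 (start)
  t1 'x' -> {0,2,5}, take 5 (0->5 ok)
  t2 'x' -> {0,2,5}, take 0 (5->0 ok)
  t3 'y' -> {1,3,4}, take 4 (0->4 ok)
  t4 'x' -> {0,2,5}, take 2 (4->2 ok)
  t5 'y' -> {1,3,4}, take 3 (2->3 ok)
  t6 'y' -> {1,3,4}, take 1 (3->1 ok)
  t7 'y' -> {1,3,4}, take 3 (1->3 ok)
  t8 'y' -> {1,3,4}, take 1 (3->1 ok)
  t9 'y' -> {1,3,4}, take 3 (1->3 ok)
  t10 'y' -> {1,3,4}, take 4 (3->4 ok)
  t11 'x' -> {0,2,5}, take 2 (4->2 ok)
  t12 'x' -> {0,2,5}, take 0 (2->0 ok)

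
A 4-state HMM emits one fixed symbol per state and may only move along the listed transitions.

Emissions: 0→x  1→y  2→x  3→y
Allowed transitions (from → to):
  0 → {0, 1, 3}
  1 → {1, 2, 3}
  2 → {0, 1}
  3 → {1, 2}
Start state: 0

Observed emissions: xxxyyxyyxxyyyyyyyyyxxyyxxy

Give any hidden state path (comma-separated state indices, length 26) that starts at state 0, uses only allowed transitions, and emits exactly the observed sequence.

0,0,0,1,1,2,1,3,2,0,3,1,3,1,1,1,1,3,1,2,0,1,1,2,0,3

  [0] x  {0,2}  => 0  start
  [1] x  {0,2}  => 0  0->0 ok
  [2] x  {0,2}  => 0  0->0 ok
  [3] y  {1,3}  => 1  0->1 ok
  [4] y  {1,3}  => 1  1->1 ok
  [5] x  {0,2}  => 2  1->2 ok
  [6] y  {1,3}  => 1  2->1 ok
  [7] y  {1,3}  => 3  1->3 ok
  [8] x  {0,2}  => 2  3->2 ok
  [9] x  {0,2}  => 0  2->0 ok
  [10] y  {1,3}  => 3  0->3 ok
  [11] y  {1,3}  => 1  3->1 ok
  [12] y  {1,3}  => 3  1->3 ok
  [13] y  {1,3}  => 1  3->1 ok
  [14] y  {1,3}  => 1  1->1 ok
  [15] y  {1,3}  => 1  1->1 ok
  [16] y  {1,3}  => 1  1->1 ok
  [17] y  {1,3}  => 3  1->3 ok
  [18] y  {1,3}  => 1  3->1 ok
  [19] x  {0,2}  => 2  1->2 ok
  [20] x  {0,2}  => 0  2->0 ok
  [21] y  {1,3}  => 1  0->1 ok
  [22] y  {1,3}  => 1  1->1 ok
  [23] x  {0,2}  => 2  1->2 ok
  [24] x  {0,2}  => 0  2->0 ok
  [25] y  {1,3}  => 3  0->3 ok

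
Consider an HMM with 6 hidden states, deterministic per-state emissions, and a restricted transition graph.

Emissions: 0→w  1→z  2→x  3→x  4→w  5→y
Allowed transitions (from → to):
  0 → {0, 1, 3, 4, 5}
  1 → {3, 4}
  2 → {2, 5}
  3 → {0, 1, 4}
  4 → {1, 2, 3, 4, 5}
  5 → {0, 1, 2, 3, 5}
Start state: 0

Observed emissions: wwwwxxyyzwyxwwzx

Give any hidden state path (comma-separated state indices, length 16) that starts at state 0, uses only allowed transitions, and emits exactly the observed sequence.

  0: obs=w cand={0,4} pick 0 [start]
  1: obs=w cand={0,4} pick 0 [0->0 ok]
  2: obs=w cand={0,4} pick 4 [0->4 ok]
  3: obs=w cand={0,4} pick 4 [4->4 ok]
  4: obs=x cand={2,3} pick 2 [4->2 ok]
  5: obs=x cand={2,3} pick 2 [2->2 ok]
  6: obs=y cand={5} pick 5 [2->5 ok]
  7: obs=y cand={5} pick 5 [5->5 ok]
  8: obs=z cand={1} pick 1 [5->1 ok]
  9: obs=w cand={0,4} pick 4 [1->4 ok]
  10: obs=y cand={5} pick 5 [4->5 ok]
  11: obs=x cand={2,3} pick 3 [5->3 ok]
  12: obs=w cand={0,4} pick 4 [3->4 ok]
  13: obs=w cand={0,4} pick 4 [4->4 ok]
  14: obs=z cand={1} pick 1 [4->1 ok]
  15: obs=x cand={2,3} pick 3 [1->3 ok]

0,0,4,4,2,2,5,5,1,4,5,3,4,4,1,3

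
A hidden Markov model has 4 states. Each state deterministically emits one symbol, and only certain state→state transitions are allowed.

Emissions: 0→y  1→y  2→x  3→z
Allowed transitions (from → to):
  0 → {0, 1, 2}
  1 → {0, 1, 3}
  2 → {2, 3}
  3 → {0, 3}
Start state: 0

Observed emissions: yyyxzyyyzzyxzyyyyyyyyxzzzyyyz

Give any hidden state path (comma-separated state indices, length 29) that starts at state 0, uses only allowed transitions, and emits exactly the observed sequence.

  0: obs=y cand={0,1} pick 0 [start]
  1: obs=y cand={0,1} pick 1 [0->1 ok]
  2: obs=y cand={0,1} pick 0 [1->0 ok]
  3: obs=x cand={2} pick 2 [0->2 ok]
  4: obs=z cand={3} pick 3 [2->3 ok]
  5: obs=y cand={0,1} pick 0 [3->0 ok]
  6: obs=y cand={0,1} pick 1 [0->1 ok]
  7: obs=y cand={0,1} pick 1 [1->1 ok]
  8: obs=z cand={3} pick 3 [1->3 ok]
  9: obs=z cand={3} pick 3 [3->3 ok]
  10: obs=y cand={0,1} pick 0 [3->0 ok]
  11: obs=x cand={2} pick 2 [0->2 ok]
  12: obs=z cand={3} pick 3 [2->3 ok]
  13: obs=y cand={0,1} pick 0 [3->0 ok]
  14: obs=y cand={0,1} pick 0 [0->0 ok]
  15: obs=y cand={0,1} pick 1 [0->1 ok]
  16: obs=y cand={0,1} pick 1 [1->1 ok]
  17: obs=y cand={0,1} pick 0 [1->0 ok]
  18: obs=y cand={0,1} pick 0 [0->0 ok]
  19: obs=y cand={0,1} pick 0 [0->0 ok]
  20: obs=y cand={0,1} pick 0 [0->0 ok]
  21: obs=x cand={2} pick 2 [0->2 ok]
  22: obs=z cand={3} pick 3 [2->3 ok]
  23: obs=z cand={3} pick 3 [3->3 ok]
  24: obs=z cand={3} pick 3 [3->3 ok]
  25: obs=y cand={0,1} pick 0 [3->0 ok]
  26: obs=y cand={0,1} pick 1 [0->1 ok]
  27: obs=y cand={0,1} pick 1 [1->1 ok]
  28: obs=z cand={3} pick 3 [1->3 ok]

0,1,0,2,3,0,1,1,3,3,0,2,3,0,0,1,1,0,0,0,0,2,3,3,3,0,1,1,3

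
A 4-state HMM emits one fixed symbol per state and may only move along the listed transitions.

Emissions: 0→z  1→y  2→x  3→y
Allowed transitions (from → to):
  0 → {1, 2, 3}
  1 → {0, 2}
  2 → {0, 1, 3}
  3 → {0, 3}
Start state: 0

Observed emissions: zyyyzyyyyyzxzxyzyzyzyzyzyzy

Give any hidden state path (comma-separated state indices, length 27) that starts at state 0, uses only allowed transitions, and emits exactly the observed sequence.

0,3,3,3,0,3,3,3,3,3,0,2,0,2,3,0,3,0,3,0,1,0,1,0,1,0,1

  0: obs=z cand={0} pick 0 [start]
  1: obs=y cand={1,3} pick 3 [0->3 ok]
  2: obs=y cand={1,3} pick 3 [3->3 ok]
  3: obs=y cand={1,3} pick 3 [3->3 ok]
  4: obs=z cand={0} pick 0 [3->0 ok]
  5: obs=y cand={1,3} pick 3 [0->3 ok]
  6: obs=y cand={1,3} pick 3 [3->3 ok]
  7: obs=y cand={1,3} pick 3 [3->3 ok]
  8: obs=y cand={1,3} pick 3 [3->3 ok]
  9: obs=y cand={1,3} pick 3 [3->3 ok]
  10: obs=z cand={0} pick 0 [3->0 ok]
  11: obs=x cand={2} pick 2 [0->2 ok]
  12: obs=z cand={0} pick 0 [2->0 ok]
  13: obs=x cand={2} pick 2 [0->2 ok]
  14: obs=y cand={1,3} pick 3 [2->3 ok]
  15: obs=z cand={0} pick 0 [3->0 ok]
  16: obs=y cand={1,3} pick 3 [0->3 ok]
  17: obs=z cand={0} pick 0 [3->0 ok]
  18: obs=y cand={1,3} pick 3 [0->3 ok]
  19: obs=z cand={0} pick 0 [3->0 ok]
  20: obs=y cand={1,3} pick 1 [0->1 ok]
  21: obs=z cand={0} pick 0 [1->0 ok]
  22: obs=y cand={1,3} pick 1 [0->1 ok]
  23: obs=z cand={0} pick 0 [1->0 ok]
  24: obs=y cand={1,3} pick 1 [0->1 ok]
  25: obs=z cand={0} pick 0 [1->0 ok]
  26: obs=y cand={1,3} pick 1 [0->1 ok]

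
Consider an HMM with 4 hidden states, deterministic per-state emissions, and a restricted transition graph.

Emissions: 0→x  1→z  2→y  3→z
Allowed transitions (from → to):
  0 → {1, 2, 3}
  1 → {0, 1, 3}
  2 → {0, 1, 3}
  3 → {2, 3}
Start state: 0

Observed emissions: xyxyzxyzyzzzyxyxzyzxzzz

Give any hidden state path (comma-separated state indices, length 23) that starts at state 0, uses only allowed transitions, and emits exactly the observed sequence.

0,2,0,2,1,0,2,3,2,1,3,3,2,0,2,0,3,2,1,0,3,3,3

  t0 'x' -> {0}, take 0 (start)
  t1 'y' -> {2}, take 2 (0->2 ok)
  t2 'x' -> {0}, take 0 (2->0 ok)
  t3 'y' -> {2}, take 2 (0->2 ok)
  t4 'z' -> {1,3}, take 1 (2->1 ok)
  t5 'x' -> {0}, take 0 (1->0 ok)
  t6 'y' -> {2}, take 2 (0->2 ok)
  t7 'z' -> {1,3}, take 3 (2->3 ok)
  t8 'y' -> {2}, take 2 (3->2 ok)
  t9 'z' -> {1,3}, take 1 (2->1 ok)
  t10 'z' -> {1,3}, take 3 (1->3 ok)
  t11 'z' -> {1,3}, take 3 (3->3 ok)
  t12 'y' -> {2}, take 2 (3->2 ok)
  t13 'x' -> {0}, take 0 (2->0 ok)
  t14 'y' -> {2}, take 2 (0->2 ok)
  t15 'x' -> {0}, take 0 (2->0 ok)
  t16 'z' -> {1,3}, take 3 (0->3 ok)
  t17 'y' -> {2}, take 2 (3->2 ok)
  t18 'z' -> {1,3}, take 1 (2->1 ok)
  t19 'x' -> {0}, take 0 (1->0 ok)
  t20 'z' -> {1,3}, take 3 (0->3 ok)
  t21 'z' -> {1,3}, take 3 (3->3 ok)
  t22 'z' -> {1,3}, take 3 (3->3 ok)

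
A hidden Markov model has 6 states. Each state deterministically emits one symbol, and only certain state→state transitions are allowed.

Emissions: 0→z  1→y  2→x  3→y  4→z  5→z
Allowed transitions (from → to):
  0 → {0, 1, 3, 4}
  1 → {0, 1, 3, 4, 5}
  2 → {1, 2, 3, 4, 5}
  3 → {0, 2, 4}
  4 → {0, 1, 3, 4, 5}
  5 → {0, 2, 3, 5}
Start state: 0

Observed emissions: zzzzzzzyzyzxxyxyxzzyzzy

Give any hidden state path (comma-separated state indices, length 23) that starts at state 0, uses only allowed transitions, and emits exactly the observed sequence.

0,4,5,0,0,4,0,1,4,1,5,2,2,3,2,3,2,4,4,3,4,4,3

  t0 'z' -> {0,4,5}, take 0 (start)
  t1 'z' -> {0,4,5}, take 4 (0->4 ok)
  t2 'z' -> {0,4,5}, take 5 (4->5 ok)
  t3 'z' -> {0,4,5}, take 0 (5->0 ok)
  t4 'z' -> {0,4,5}, take 0 (0->0 ok)
  t5 'z' -> {0,4,5}, take 4 (0->4 ok)
  t6 'z' -> {0,4,5}, take 0 (4->0 ok)
  t7 'y' -> {1,3}, take 1 (0->1 ok)
  t8 'z' -> {0,4,5}, take 4 (1->4 ok)
  t9 'y' -> {1,3}, take 1 (4->1 ok)
  t10 'z' -> {0,4,5}, take 5 (1->5 ok)
  t11 'x' -> {2}, take 2 (5->2 ok)
  t12 'x' -> {2}, take 2 (2->2 ok)
  t13 'y' -> {1,3}, take 3 (2->3 ok)
  t14 'x' -> {2}, take 2 (3->2 ok)
  t15 'y' -> {1,3}, take 3 (2->3 ok)
  t16 'x' -> {2}, take 2 (3->2 ok)
  t17 'z' -> {0,4,5}, take 4 (2->4 ok)
  t18 'z' -> {0,4,5}, take 4 (4->4 ok)
  t19 'y' -> {1,3}, take 3 (4->3 ok)
  t20 'z' -> {0,4,5}, take 4 (3->4 ok)
  t21 'z' -> {0,4,5}, take 4 (4->4 ok)
  t22 'y' -> {1,3}, take 3 (4->3 ok)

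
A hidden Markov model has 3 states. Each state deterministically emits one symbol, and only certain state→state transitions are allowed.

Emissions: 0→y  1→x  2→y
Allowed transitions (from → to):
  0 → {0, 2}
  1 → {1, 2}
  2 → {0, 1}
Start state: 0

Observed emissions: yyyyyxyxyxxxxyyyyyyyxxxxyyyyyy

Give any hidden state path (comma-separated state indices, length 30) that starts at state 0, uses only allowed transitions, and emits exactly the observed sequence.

  0: obs=y cand={0,2} pick 0 [start]
  1: obs=y cand={0,2} pick 0 [0->0 ok]
  2: obs=y cand={0,2} pick 2 [0->2 ok]
  3: obs=y cand={0,2} pick 0 [2->0 ok]
  4: obs=y cand={0,2} pick 2 [0->2 ok]
  5: obs=x cand={1} pick 1 [2->1 ok]
  6: obs=y cand={0,2} pick 2 [1->2 ok]
  7: obs=x cand={1} pick 1 [2->1 ok]
  8: obs=y cand={0,2} pick 2 [1->2 ok]
  9: obs=x cand={1} pick 1 [2->1 ok]
  10: obs=x cand={1} pick 1 [1->1 ok]
  11: obs=x cand={1} pick 1 [1->1 ok]
  12: obs=x cand={1} pick 1 [1->1 ok]
  13: obs=y cand={0,2} pick 2 [1->2 ok]
  14: obs=y cand={0,2} pick 0 [2->0 ok]
  15: obs=y cand={0,2} pick 0 [0->0 ok]
  16: obs=y cand={0,2} pick 0 [0->0 ok]
  17: obs=y cand={0,2} pick 0 [0->0 ok]
  18: obs=y cand={0,2} pick 0 [0->0 ok]
  19: obs=y cand={0,2} pick 2 [0->2 ok]
  20: obs=x cand={1} pick 1 [2->1 ok]
  21: obs=x cand={1} pick 1 [1->1 ok]
  22: obs=x cand={1} pick 1 [1->1 ok]
  23: obs=x cand={1} pick 1 [1->1 ok]
  24: obs=y cand={0,2} pick 2 [1->2 ok]
  25: obs=y cand={0,2} pick 0 [2->0 ok]
  26: obs=y cand={0,2} pick 0 [0->0 ok]
  27: obs=y cand={0,2} pick 0 [0->0 ok]
  28: obs=y cand={0,2} pick 2 [0->2 ok]
  29: obs=y cand={0,2} pick 0 [2->0 ok]

0,0,2,0,2,1,2,1,2,1,1,1,1,2,0,0,0,0,0,2,1,1,1,1,2,0,0,0,2,0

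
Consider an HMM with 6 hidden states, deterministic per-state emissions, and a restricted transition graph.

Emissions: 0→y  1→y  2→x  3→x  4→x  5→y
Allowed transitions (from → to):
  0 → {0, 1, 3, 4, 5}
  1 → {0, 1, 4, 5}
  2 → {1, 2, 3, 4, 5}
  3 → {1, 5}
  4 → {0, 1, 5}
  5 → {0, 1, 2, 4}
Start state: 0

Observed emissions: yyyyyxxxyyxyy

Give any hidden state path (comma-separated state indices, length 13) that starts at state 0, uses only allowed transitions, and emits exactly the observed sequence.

0,0,0,1,5,2,2,3,1,0,3,1,1

  t0 'y' -> {0,1,5}, take 0 (start)
  t1 'y' -> {0,1,5}, take 0 (0->0 ok)
  t2 'y' -> {0,1,5}, take 0 (0->0 ok)
  t3 'y' -> {0,1,5}, take 1 (0->1 ok)
  t4 'y' -> {0,1,5}, take 5 (1->5 ok)
  t5 'x' -> {2,3,4}, take 2 (5->2 ok)
  t6 'x' -> {2,3,4}, take 2 (2->2 ok)
  t7 'x' -> {2,3,4}, take 3 (2->3 ok)
  t8 'y' -> {0,1,5}, take 1 (3->1 ok)
  t9 'y' -> {0,1,5}, take 0 (1->0 ok)
  t10 'x' -> {2,3,4}, take 3 (0->3 ok)
  t11 'y' -> {0,1,5}, take 1 (3->1 ok)
  t12 'y' -> {0,1,5}, take 1 (1->1 ok)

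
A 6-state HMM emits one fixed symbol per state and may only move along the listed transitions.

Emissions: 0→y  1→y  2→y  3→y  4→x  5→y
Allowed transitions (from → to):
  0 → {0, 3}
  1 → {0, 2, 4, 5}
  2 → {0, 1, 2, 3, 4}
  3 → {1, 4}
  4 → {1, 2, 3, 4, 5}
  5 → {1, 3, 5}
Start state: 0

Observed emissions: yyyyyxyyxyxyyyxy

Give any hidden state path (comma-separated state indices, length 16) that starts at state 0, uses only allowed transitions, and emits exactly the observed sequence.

0,3,1,2,1,4,2,3,4,1,4,5,3,1,4,1

  0: obs=y cand={0,1,2,3,5} pick 0 [start]
  1: obs=y cand={0,1,2,3,5} pick 3 [0->3 ok]
  2: obs=y cand={0,1,2,3,5} pick 1 [3->1 ok]
  3: obs=y cand={0,1,2,3,5} pick 2 [1->2 ok]
  4: obs=y cand={0,1,2,3,5} pick 1 [2->1 ok]
  5: obs=x cand={4} pick 4 [1->4 ok]
  6: obs=y cand={0,1,2,3,5} pick 2 [4->2 ok]
  7: obs=y cand={0,1,2,3,5} pick 3 [2->3 ok]
  8: obs=x cand={4} pick 4 [3->4 ok]
  9: obs=y cand={0,1,2,3,5} pick 1 [4->1 ok]
  10: obs=x cand={4} pick 4 [1->4 ok]
  11: obs=y cand={0,1,2,3,5} pick 5 [4->5 ok]
  12: obs=y cand={0,1,2,3,5} pick 3 [5->3 ok]
  13: obs=y cand={0,1,2,3,5} pick 1 [3->1 ok]
  14: obs=x cand={4} pick 4 [1->4 ok]
  15: obs=y cand={0,1,2,3,5} pick 1 [4->1 ok]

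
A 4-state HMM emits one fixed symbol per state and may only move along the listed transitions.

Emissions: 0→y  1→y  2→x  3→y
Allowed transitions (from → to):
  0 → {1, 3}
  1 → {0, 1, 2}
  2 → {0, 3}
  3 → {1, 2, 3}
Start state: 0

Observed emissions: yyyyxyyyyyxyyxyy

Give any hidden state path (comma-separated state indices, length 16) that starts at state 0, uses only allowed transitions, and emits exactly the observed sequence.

  [0] y  {0,1,3}  => 0  start
  [1] y  {0,1,3}  => 1  0->1 ok
  [2] y  {0,1,3}  => 0  1->0 ok
  [3] y  {0,1,3}  => 1  0->1 ok
  [4] x  {2}  => 2  1->2 ok
  [5] y  {0,1,3}  => 0  2->0 ok
  [6] y  {0,1,3}  => 1  0->1 ok
  [7] y  {0,1,3}  => 0  1->0 ok
  [8] y  {0,1,3}  => 3  0->3 ok
  [9] y  {0,1,3}  => 3  3->3 ok
  [10] x  {2}  => 2  3->2 ok
  [11] y  {0,1,3}  => 0  2->0 ok
  [12] y  {0,1,3}  => 3  0->3 ok
  [13] x  {2}  => 2  3->2 ok
  [14] y  {0,1,3}  => 0  2->0 ok
  [15] y  {0,1,3}  => 1  0->1 ok

0,1,0,1,2,0,1,0,3,3,2,0,3,2,0,1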